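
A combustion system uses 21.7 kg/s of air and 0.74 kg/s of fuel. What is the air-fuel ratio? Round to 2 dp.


AFR = m_air / m_fuel
AFR = 21.7 / 0.74 = 29.32


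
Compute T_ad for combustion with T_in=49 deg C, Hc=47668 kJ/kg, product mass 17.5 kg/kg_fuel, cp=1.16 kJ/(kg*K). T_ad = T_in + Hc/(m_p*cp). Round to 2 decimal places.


T_ad = T_in + Hc / (m_p * cp)
Denominator = 17.5 * 1.16 = 20.3000
Temperature rise = 47668 / 20.3000 = 2348.18 K
T_ad = 49 + 2348.18 = 2397.18 deg C


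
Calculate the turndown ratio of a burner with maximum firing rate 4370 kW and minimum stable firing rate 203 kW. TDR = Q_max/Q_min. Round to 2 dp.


TDR = Q_max / Q_min
TDR = 4370 / 203 = 21.53


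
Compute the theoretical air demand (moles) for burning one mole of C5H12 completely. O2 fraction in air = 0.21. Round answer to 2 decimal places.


Balanced combustion: C5H12 + 8 O2 -> 5 CO2 + 6 H2O
O2 needed = C + H/4 = 5 + 12/4 = 8.00 moles
Air moles = O2 / 0.21 = 8.00 / 0.21 = 38.10 moles air


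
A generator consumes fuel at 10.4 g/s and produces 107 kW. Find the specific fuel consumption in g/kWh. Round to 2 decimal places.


SFC = (mf / BP) * 3600
Rate = 10.4 / 107 = 0.097196 g/(s*kW)
SFC = 0.097196 * 3600 = 349.91 g/kWh


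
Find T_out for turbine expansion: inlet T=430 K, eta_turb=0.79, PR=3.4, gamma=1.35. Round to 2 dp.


T_out = T_in * (1 - eta * (1 - PR^(-(gamma-1)/gamma)))
Exponent = -(1.35-1)/1.35 = -0.25925926
PR^exp = 3.4^(-0.25925926) = 0.72813041
Factor = 1 - 0.79*(1 - 0.72813041) = 0.78522302
T_out = 430 * 0.78522302 = 337.65 K


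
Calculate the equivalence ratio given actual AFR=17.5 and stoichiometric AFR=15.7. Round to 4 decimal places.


phi = AFR_stoich / AFR_actual
phi = 15.7 / 17.5 = 0.8971


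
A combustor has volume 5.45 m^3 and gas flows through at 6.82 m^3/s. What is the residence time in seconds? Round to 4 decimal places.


tau = V / Q_flow
tau = 5.45 / 6.82 = 0.7991 s


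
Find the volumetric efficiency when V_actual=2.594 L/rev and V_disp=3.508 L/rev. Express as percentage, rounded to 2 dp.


eta_v = (V_actual / V_disp) * 100
Ratio = 2.594 / 3.508 = 0.7395
eta_v = 0.7395 * 100 = 73.95%


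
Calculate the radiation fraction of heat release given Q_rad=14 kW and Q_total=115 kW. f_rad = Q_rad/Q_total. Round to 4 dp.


f_rad = Q_rad / Q_total
f_rad = 14 / 115 = 0.1217


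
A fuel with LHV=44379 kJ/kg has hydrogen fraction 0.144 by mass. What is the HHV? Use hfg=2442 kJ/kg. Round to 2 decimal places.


HHV = LHV + hfg * 9 * H
Water addition = 2442 * 9 * 0.144 = 3164.832 kJ/kg
HHV = 44379 + 3164.832 = 47543.83 kJ/kg


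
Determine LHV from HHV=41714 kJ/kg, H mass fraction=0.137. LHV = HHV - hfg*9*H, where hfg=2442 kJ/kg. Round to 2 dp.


LHV = HHV - hfg * 9 * H
Water correction = 2442 * 9 * 0.137 = 3010.986 kJ/kg
LHV = 41714 - 3010.986 = 38703.01 kJ/kg


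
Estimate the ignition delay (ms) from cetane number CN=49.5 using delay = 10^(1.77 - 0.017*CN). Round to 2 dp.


delay = 10^(1.77 - 0.017*CN)
Exponent = 1.77 - 0.017*49.5 = 0.9285
delay = 10^0.9285 = 8.48 ms


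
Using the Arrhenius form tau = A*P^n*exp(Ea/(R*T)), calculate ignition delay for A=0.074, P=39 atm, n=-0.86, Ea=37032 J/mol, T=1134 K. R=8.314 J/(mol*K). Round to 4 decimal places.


tau = A * P^n * exp(Ea/(R*T))
P^n = 39^(-0.86) = 0.04282372
Ea/(R*T) = 37032/(8.314*1134) = 3.927843
exp(Ea/(R*T)) = 50.797277
tau = 0.074 * 0.04282372 * 50.797277 = 0.1610 ms


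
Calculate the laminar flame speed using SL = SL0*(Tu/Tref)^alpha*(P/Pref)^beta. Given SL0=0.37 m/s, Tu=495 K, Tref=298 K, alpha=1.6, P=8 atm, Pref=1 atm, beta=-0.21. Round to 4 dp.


SL = SL0 * (Tu/Tref)^alpha * (P/Pref)^beta
T ratio = 495/298 = 1.66107383
(T ratio)^alpha = 1.66107383^1.6 = 2.252280
(P/Pref)^beta = 8^(-0.21) = 0.646176
SL = 0.37 * 2.252280 * 0.646176 = 0.5385 m/s


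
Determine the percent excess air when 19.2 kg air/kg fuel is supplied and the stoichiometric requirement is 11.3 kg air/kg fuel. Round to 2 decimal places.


Excess air = actual - stoichiometric = 19.2 - 11.3 = 7.90 kg/kg fuel
Excess air % = (excess / stoich) * 100 = (7.90 / 11.3) * 100 = 69.91%


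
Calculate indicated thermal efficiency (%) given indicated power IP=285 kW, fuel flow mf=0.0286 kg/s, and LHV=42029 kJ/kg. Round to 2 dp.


eta_ith = (IP / (mf * LHV)) * 100
Denominator = 0.0286 * 42029 = 1202.0294 kW
eta_ith = (285 / 1202.0294) * 100 = 23.71%


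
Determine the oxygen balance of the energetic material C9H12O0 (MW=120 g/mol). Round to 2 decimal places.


OB = -1600 * (2C + H/2 - O) / MW
Inner = 2*9 + 12/2 - 0 = 24.00
OB = -1600 * 24.00 / 120 = -320.00%


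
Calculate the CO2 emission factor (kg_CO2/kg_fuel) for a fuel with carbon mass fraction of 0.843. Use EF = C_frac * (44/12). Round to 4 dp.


EF = C_frac * (M_CO2 / M_C)
EF = 0.843 * (44/12)
EF = 0.843 * 3.666667 = 3.0910 kg_CO2/kg_fuel


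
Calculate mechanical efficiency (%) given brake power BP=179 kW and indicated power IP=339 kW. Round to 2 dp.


eta_mech = (BP / IP) * 100
Ratio = 179 / 339 = 0.5280
eta_mech = 0.5280 * 100 = 52.80%


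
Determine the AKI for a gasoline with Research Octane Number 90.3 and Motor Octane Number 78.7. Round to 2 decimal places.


AKI = (RON + MON) / 2
AKI = (90.3 + 78.7) / 2
AKI = 169.0 / 2 = 84.50


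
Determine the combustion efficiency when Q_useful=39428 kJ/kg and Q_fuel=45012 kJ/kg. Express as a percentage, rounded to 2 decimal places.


Efficiency = (Q_useful / Q_fuel) * 100
Efficiency = (39428 / 45012) * 100
Efficiency = 0.8759 * 100 = 87.59%


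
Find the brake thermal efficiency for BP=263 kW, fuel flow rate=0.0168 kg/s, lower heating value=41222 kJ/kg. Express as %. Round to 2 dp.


eta_BTE = (BP / (mf * LHV)) * 100
Denominator = 0.0168 * 41222 = 692.5296 kW
eta_BTE = (263 / 692.5296) * 100 = 37.98%


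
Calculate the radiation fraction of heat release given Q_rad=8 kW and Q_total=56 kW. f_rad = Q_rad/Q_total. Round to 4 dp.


f_rad = Q_rad / Q_total
f_rad = 8 / 56 = 0.1429


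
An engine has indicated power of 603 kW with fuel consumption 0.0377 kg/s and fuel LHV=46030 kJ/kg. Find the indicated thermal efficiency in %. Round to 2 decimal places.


eta_ith = (IP / (mf * LHV)) * 100
Denominator = 0.0377 * 46030 = 1735.3310 kW
eta_ith = (603 / 1735.3310) * 100 = 34.75%


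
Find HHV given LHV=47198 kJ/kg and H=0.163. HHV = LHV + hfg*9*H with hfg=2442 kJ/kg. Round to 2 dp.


HHV = LHV + hfg * 9 * H
Water addition = 2442 * 9 * 0.163 = 3582.414 kJ/kg
HHV = 47198 + 3582.414 = 50780.41 kJ/kg


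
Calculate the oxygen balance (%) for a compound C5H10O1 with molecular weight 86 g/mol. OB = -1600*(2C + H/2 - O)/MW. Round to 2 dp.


OB = -1600 * (2C + H/2 - O) / MW
Inner = 2*5 + 10/2 - 1 = 14.00
OB = -1600 * 14.00 / 86 = -260.47%


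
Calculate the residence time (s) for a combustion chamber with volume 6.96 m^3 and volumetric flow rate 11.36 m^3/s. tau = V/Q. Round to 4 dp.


tau = V / Q_flow
tau = 6.96 / 11.36 = 0.6127 s


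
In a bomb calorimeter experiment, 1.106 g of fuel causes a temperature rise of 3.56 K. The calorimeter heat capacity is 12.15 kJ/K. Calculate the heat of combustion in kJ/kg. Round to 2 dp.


Hc = C_cal * delta_T / m_fuel
Q_released = 12.15 * 3.56 = 43.2540 kJ
m_fuel = 1.106 g = 1.106/1000 kg = 0.001106 kg
Hc = 43.2540 / 0.001106 = 39108.50 kJ/kg


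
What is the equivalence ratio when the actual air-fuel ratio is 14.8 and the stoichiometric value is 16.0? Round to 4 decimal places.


phi = AFR_stoich / AFR_actual
phi = 16.0 / 14.8 = 1.0811


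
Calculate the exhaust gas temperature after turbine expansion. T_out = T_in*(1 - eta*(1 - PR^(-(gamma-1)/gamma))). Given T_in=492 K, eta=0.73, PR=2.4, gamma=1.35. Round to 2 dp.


T_out = T_in * (1 - eta * (1 - PR^(-(gamma-1)/gamma)))
Exponent = -(1.35-1)/1.35 = -0.25925926
PR^exp = 2.4^(-0.25925926) = 0.79694200
Factor = 1 - 0.73*(1 - 0.79694200) = 0.85176766
T_out = 492 * 0.85176766 = 419.07 K


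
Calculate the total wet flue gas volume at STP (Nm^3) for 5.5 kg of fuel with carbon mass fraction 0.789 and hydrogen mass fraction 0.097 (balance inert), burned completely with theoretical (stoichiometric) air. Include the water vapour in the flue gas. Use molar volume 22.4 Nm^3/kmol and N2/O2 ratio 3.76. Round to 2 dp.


Per kg fuel: CO2 = (C/12 kmol)*22.4 = (0.789/12)*22.4 = 1.47280 Nm^3
Per kg fuel: H2O = (H/2 kmol)*22.4 = (0.097/2)*22.4 = 1.08640 Nm^3
O2 needed per kg fuel = C/12 + H/4 = 0.789/12 + 0.097/4 = 0.09000000 kmol
Per kg fuel: N2 = O2*3.76*22.4 = 0.09000000*3.76*22.4 = 7.58016 Nm^3
Total per kg = 1.47280 + 1.08640 + 7.58016 = 10.13936 Nm^3
Total = 10.13936 * 5.5 = 55.77 Nm^3


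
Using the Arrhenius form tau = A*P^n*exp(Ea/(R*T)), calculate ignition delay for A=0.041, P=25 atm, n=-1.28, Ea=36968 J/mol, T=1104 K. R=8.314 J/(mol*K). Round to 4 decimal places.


tau = A * P^n * exp(Ea/(R*T))
P^n = 25^(-1.28) = 0.01624190
Ea/(R*T) = 36968/(8.314*1104) = 4.027605
exp(Ea/(R*T)) = 56.126323
tau = 0.041 * 0.01624190 * 56.126323 = 0.0374 ms


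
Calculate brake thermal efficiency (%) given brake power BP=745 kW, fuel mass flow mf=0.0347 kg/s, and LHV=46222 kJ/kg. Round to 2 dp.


eta_BTE = (BP / (mf * LHV)) * 100
Denominator = 0.0347 * 46222 = 1603.9034 kW
eta_BTE = (745 / 1603.9034) * 100 = 46.45%


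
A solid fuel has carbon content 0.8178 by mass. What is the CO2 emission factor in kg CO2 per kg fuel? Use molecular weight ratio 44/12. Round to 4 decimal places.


EF = C_frac * (M_CO2 / M_C)
EF = 0.8178 * (44/12)
EF = 0.8178 * 3.666667 = 2.9986 kg_CO2/kg_fuel


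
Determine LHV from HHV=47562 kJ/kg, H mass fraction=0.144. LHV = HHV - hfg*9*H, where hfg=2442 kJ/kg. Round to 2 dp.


LHV = HHV - hfg * 9 * H
Water correction = 2442 * 9 * 0.144 = 3164.832 kJ/kg
LHV = 47562 - 3164.832 = 44397.17 kJ/kg


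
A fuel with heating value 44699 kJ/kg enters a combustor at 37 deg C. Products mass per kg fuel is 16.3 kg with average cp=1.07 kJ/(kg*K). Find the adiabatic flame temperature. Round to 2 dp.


T_ad = T_in + Hc / (m_p * cp)
Denominator = 16.3 * 1.07 = 17.4410
Temperature rise = 44699 / 17.4410 = 2562.87 K
T_ad = 37 + 2562.87 = 2599.87 deg C


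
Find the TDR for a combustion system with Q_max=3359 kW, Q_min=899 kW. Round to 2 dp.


TDR = Q_max / Q_min
TDR = 3359 / 899 = 3.74


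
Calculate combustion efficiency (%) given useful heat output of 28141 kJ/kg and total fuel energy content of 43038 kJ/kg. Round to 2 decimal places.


Efficiency = (Q_useful / Q_fuel) * 100
Efficiency = (28141 / 43038) * 100
Efficiency = 0.6539 * 100 = 65.39%


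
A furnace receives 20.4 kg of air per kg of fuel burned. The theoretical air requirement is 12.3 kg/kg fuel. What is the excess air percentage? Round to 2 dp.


Excess air = actual - stoichiometric = 20.4 - 12.3 = 8.10 kg/kg fuel
Excess air % = (excess / stoich) * 100 = (8.10 / 12.3) * 100 = 65.85%


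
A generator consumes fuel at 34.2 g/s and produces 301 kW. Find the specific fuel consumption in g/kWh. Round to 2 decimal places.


SFC = (mf / BP) * 3600
Rate = 34.2 / 301 = 0.113621 g/(s*kW)
SFC = 0.113621 * 3600 = 409.04 g/kWh


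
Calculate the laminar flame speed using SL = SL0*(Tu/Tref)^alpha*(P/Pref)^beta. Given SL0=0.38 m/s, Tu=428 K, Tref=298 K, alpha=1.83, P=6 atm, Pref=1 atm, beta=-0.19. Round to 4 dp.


SL = SL0 * (Tu/Tref)^alpha * (P/Pref)^beta
T ratio = 428/298 = 1.43624161
(T ratio)^alpha = 1.43624161^1.83 = 1.939663
(P/Pref)^beta = 6^(-0.19) = 0.711461
SL = 0.38 * 1.939663 * 0.711461 = 0.5244 m/s


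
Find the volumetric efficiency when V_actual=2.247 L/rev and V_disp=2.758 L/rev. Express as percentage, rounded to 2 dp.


eta_v = (V_actual / V_disp) * 100
Ratio = 2.247 / 2.758 = 0.8147
eta_v = 0.8147 * 100 = 81.47%


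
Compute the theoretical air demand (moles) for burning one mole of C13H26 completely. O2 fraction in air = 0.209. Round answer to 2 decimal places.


Balanced combustion: C13H26 + 19.5 O2 -> 13 CO2 + 13 H2O
O2 needed = C + H/4 = 13 + 26/4 = 19.50 moles
Air moles = O2 / 0.209 = 19.50 / 0.209 = 93.30 moles air


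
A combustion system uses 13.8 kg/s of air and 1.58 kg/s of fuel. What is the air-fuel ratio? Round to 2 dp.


AFR = m_air / m_fuel
AFR = 13.8 / 1.58 = 8.73


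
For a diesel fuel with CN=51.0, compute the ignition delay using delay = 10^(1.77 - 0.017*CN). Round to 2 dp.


delay = 10^(1.77 - 0.017*CN)
Exponent = 1.77 - 0.017*51.0 = 0.9030
delay = 10^0.9030 = 8.00 ms


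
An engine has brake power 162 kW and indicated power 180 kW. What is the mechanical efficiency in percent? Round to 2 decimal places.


eta_mech = (BP / IP) * 100
Ratio = 162 / 180 = 0.9000
eta_mech = 0.9000 * 100 = 90.00%


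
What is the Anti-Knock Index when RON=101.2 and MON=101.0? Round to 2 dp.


AKI = (RON + MON) / 2
AKI = (101.2 + 101.0) / 2
AKI = 202.2 / 2 = 101.10


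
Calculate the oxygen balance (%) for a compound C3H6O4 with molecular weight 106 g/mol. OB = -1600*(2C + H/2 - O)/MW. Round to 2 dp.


OB = -1600 * (2C + H/2 - O) / MW
Inner = 2*3 + 6/2 - 4 = 5.00
OB = -1600 * 5.00 / 106 = -75.47%


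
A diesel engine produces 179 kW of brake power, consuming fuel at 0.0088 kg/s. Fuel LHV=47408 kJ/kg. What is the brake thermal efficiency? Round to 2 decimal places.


eta_BTE = (BP / (mf * LHV)) * 100
Denominator = 0.0088 * 47408 = 417.1904 kW
eta_BTE = (179 / 417.1904) * 100 = 42.91%


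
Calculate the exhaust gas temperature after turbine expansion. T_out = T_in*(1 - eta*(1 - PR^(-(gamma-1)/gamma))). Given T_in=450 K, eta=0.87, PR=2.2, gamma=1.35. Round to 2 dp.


T_out = T_in * (1 - eta * (1 - PR^(-(gamma-1)/gamma)))
Exponent = -(1.35-1)/1.35 = -0.25925926
PR^exp = 2.2^(-0.25925926) = 0.81512413
Factor = 1 - 0.87*(1 - 0.81512413) = 0.83915799
T_out = 450 * 0.83915799 = 377.62 K


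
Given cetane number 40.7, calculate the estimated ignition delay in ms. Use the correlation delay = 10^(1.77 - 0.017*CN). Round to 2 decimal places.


delay = 10^(1.77 - 0.017*CN)
Exponent = 1.77 - 0.017*40.7 = 1.0781
delay = 10^1.0781 = 11.97 ms


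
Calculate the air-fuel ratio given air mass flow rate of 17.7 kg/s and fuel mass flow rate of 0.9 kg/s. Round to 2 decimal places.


AFR = m_air / m_fuel
AFR = 17.7 / 0.9 = 19.67


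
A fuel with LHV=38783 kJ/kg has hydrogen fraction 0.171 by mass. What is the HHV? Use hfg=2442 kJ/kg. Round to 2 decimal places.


HHV = LHV + hfg * 9 * H
Water addition = 2442 * 9 * 0.171 = 3758.238 kJ/kg
HHV = 38783 + 3758.238 = 42541.24 kJ/kg


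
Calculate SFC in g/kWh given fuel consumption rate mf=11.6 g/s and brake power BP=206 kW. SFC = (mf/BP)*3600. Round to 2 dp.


SFC = (mf / BP) * 3600
Rate = 11.6 / 206 = 0.056311 g/(s*kW)
SFC = 0.056311 * 3600 = 202.72 g/kWh


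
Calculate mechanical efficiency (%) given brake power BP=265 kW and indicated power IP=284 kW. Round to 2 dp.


eta_mech = (BP / IP) * 100
Ratio = 265 / 284 = 0.9331
eta_mech = 0.9331 * 100 = 93.31%


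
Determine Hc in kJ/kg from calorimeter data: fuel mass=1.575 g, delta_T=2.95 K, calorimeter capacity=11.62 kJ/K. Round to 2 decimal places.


Hc = C_cal * delta_T / m_fuel
Q_released = 11.62 * 2.95 = 34.2790 kJ
m_fuel = 1.575 g = 1.575/1000 kg = 0.001575 kg
Hc = 34.2790 / 0.001575 = 21764.44 kJ/kg


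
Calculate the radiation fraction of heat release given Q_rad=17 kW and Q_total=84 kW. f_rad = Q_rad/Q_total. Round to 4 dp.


f_rad = Q_rad / Q_total
f_rad = 17 / 84 = 0.2024


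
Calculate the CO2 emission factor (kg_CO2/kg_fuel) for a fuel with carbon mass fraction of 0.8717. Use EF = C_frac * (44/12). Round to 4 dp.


EF = C_frac * (M_CO2 / M_C)
EF = 0.8717 * (44/12)
EF = 0.8717 * 3.666667 = 3.1962 kg_CO2/kg_fuel


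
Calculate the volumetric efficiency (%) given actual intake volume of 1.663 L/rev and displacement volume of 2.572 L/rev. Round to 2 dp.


eta_v = (V_actual / V_disp) * 100
Ratio = 1.663 / 2.572 = 0.6466
eta_v = 0.6466 * 100 = 64.66%


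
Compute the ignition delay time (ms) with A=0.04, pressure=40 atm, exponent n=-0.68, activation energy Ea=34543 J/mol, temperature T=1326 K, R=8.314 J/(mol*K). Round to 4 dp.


tau = A * P^n * exp(Ea/(R*T))
P^n = 40^(-0.68) = 0.08139528
Ea/(R*T) = 34543/(8.314*1326) = 3.133333
exp(Ea/(R*T)) = 22.950338
tau = 0.04 * 0.08139528 * 22.950338 = 0.0747 ms


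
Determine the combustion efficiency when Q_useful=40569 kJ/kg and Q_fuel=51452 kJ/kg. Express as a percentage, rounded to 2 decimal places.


Efficiency = (Q_useful / Q_fuel) * 100
Efficiency = (40569 / 51452) * 100
Efficiency = 0.7885 * 100 = 78.85%


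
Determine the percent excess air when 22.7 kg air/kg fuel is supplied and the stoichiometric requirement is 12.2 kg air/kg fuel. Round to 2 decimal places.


Excess air = actual - stoichiometric = 22.7 - 12.2 = 10.50 kg/kg fuel
Excess air % = (excess / stoich) * 100 = (10.50 / 12.2) * 100 = 86.07%


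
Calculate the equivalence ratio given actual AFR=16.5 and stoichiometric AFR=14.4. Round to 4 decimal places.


phi = AFR_stoich / AFR_actual
phi = 14.4 / 16.5 = 0.8727


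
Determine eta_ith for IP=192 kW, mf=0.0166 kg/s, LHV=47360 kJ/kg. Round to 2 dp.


eta_ith = (IP / (mf * LHV)) * 100
Denominator = 0.0166 * 47360 = 786.1760 kW
eta_ith = (192 / 786.1760) * 100 = 24.42%


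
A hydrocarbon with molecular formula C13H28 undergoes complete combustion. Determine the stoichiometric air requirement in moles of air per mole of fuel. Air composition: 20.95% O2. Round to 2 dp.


Balanced combustion: C13H28 + 20 O2 -> 13 CO2 + 14 H2O
O2 needed = C + H/4 = 13 + 28/4 = 20.00 moles
Air moles = O2 / 0.2095 = 20.00 / 0.2095 = 95.47 moles air


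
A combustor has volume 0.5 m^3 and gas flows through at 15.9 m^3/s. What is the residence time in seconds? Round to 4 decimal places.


tau = V / Q_flow
tau = 0.5 / 15.9 = 0.0314 s


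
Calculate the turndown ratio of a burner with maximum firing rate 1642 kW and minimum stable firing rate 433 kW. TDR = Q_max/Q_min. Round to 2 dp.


TDR = Q_max / Q_min
TDR = 1642 / 433 = 3.79


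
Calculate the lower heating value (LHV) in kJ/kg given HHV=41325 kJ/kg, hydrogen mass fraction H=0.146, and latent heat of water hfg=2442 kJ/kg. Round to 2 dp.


LHV = HHV - hfg * 9 * H
Water correction = 2442 * 9 * 0.146 = 3208.788 kJ/kg
LHV = 41325 - 3208.788 = 38116.21 kJ/kg


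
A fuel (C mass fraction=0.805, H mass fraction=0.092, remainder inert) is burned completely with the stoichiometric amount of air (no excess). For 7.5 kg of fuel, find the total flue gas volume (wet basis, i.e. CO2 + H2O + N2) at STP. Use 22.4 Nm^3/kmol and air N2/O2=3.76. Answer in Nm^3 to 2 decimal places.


Per kg fuel: CO2 = (C/12 kmol)*22.4 = (0.805/12)*22.4 = 1.50267 Nm^3
Per kg fuel: H2O = (H/2 kmol)*22.4 = (0.092/2)*22.4 = 1.03040 Nm^3
O2 needed per kg fuel = C/12 + H/4 = 0.805/12 + 0.092/4 = 0.09008333 kmol
Per kg fuel: N2 = O2*3.76*22.4 = 0.09008333*3.76*22.4 = 7.58718 Nm^3
Total per kg = 1.50267 + 1.03040 + 7.58718 = 10.12025 Nm^3
Total = 10.12025 * 7.5 = 75.90 Nm^3


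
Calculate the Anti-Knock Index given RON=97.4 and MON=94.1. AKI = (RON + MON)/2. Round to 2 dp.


AKI = (RON + MON) / 2
AKI = (97.4 + 94.1) / 2
AKI = 191.5 / 2 = 95.75


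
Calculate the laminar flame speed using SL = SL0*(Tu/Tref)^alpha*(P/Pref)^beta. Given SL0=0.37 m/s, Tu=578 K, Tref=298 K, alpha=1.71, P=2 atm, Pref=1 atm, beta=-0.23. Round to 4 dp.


SL = SL0 * (Tu/Tref)^alpha * (P/Pref)^beta
T ratio = 578/298 = 1.93959732
(T ratio)^alpha = 1.93959732^1.71 = 3.104465
(P/Pref)^beta = 2^(-0.23) = 0.852635
SL = 0.37 * 3.104465 * 0.852635 = 0.9794 m/s


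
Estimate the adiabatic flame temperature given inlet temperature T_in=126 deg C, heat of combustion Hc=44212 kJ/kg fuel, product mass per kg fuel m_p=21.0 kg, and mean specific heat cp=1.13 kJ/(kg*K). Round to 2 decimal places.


T_ad = T_in + Hc / (m_p * cp)
Denominator = 21.0 * 1.13 = 23.7300
Temperature rise = 44212 / 23.7300 = 1863.13 K
T_ad = 126 + 1863.13 = 1989.13 deg C


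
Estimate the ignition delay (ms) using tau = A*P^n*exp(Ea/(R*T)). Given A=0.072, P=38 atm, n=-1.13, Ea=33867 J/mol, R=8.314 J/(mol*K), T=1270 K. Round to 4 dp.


tau = A * P^n * exp(Ea/(R*T))
P^n = 38^(-1.13) = 0.01640003
Ea/(R*T) = 33867/(8.314*1270) = 3.207473
exp(Ea/(R*T)) = 24.716544
tau = 0.072 * 0.01640003 * 24.716544 = 0.0292 ms


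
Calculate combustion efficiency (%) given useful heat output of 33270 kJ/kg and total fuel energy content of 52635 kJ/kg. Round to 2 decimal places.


Efficiency = (Q_useful / Q_fuel) * 100
Efficiency = (33270 / 52635) * 100
Efficiency = 0.6321 * 100 = 63.21%


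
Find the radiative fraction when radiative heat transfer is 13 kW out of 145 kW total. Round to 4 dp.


f_rad = Q_rad / Q_total
f_rad = 13 / 145 = 0.0897


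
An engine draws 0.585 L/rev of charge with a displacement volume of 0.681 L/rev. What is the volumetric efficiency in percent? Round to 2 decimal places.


eta_v = (V_actual / V_disp) * 100
Ratio = 0.585 / 0.681 = 0.8590
eta_v = 0.8590 * 100 = 85.90%


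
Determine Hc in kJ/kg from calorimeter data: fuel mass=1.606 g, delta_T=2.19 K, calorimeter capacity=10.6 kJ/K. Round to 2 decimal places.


Hc = C_cal * delta_T / m_fuel
Q_released = 10.6 * 2.19 = 23.2140 kJ
m_fuel = 1.606 g = 1.606/1000 kg = 0.001606 kg
Hc = 23.2140 / 0.001606 = 14454.55 kJ/kg


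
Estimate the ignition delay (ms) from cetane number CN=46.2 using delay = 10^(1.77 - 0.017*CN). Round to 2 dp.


delay = 10^(1.77 - 0.017*CN)
Exponent = 1.77 - 0.017*46.2 = 0.9846
delay = 10^0.9846 = 9.65 ms


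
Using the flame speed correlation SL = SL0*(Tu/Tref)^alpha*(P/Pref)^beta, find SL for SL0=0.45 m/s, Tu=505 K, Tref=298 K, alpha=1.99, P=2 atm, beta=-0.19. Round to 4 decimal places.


SL = SL0 * (Tu/Tref)^alpha * (P/Pref)^beta
T ratio = 505/298 = 1.69463087
(T ratio)^alpha = 1.69463087^1.99 = 2.856666
(P/Pref)^beta = 2^(-0.19) = 0.876606
SL = 0.45 * 2.856666 * 0.876606 = 1.1269 m/s


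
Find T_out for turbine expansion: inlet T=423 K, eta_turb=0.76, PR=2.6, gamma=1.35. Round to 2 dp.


T_out = T_in * (1 - eta * (1 - PR^(-(gamma-1)/gamma)))
Exponent = -(1.35-1)/1.35 = -0.25925926
PR^exp = 2.6^(-0.25925926) = 0.78057442
Factor = 1 - 0.76*(1 - 0.78057442) = 0.83323656
T_out = 423 * 0.83323656 = 352.46 K


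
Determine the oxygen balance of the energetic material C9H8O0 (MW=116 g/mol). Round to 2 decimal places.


OB = -1600 * (2C + H/2 - O) / MW
Inner = 2*9 + 8/2 - 0 = 22.00
OB = -1600 * 22.00 / 116 = -303.45%


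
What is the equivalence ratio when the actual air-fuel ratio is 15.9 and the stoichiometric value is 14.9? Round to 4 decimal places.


phi = AFR_stoich / AFR_actual
phi = 14.9 / 15.9 = 0.9371


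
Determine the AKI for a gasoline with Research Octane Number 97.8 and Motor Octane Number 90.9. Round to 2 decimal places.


AKI = (RON + MON) / 2
AKI = (97.8 + 90.9) / 2
AKI = 188.7 / 2 = 94.35


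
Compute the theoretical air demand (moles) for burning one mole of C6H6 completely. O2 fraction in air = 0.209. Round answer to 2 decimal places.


Balanced combustion: C6H6 + 7.5 O2 -> 6 CO2 + 3 H2O
O2 needed = C + H/4 = 6 + 6/4 = 7.50 moles
Air moles = O2 / 0.209 = 7.50 / 0.209 = 35.89 moles air


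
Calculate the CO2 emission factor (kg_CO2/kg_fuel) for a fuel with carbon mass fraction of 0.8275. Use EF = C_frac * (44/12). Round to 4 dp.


EF = C_frac * (M_CO2 / M_C)
EF = 0.8275 * (44/12)
EF = 0.8275 * 3.666667 = 3.0342 kg_CO2/kg_fuel


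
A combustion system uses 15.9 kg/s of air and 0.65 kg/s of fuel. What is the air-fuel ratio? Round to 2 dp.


AFR = m_air / m_fuel
AFR = 15.9 / 0.65 = 24.46


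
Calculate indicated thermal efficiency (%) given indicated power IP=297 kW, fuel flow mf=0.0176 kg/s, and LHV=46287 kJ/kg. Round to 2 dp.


eta_ith = (IP / (mf * LHV)) * 100
Denominator = 0.0176 * 46287 = 814.6512 kW
eta_ith = (297 / 814.6512) * 100 = 36.46%


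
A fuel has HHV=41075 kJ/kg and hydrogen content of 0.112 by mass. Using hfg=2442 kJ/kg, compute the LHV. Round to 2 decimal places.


LHV = HHV - hfg * 9 * H
Water correction = 2442 * 9 * 0.112 = 2461.536 kJ/kg
LHV = 41075 - 2461.536 = 38613.46 kJ/kg


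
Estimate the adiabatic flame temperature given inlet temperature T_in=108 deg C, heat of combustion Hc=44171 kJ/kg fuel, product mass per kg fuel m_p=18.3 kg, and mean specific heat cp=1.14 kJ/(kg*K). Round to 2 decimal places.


T_ad = T_in + Hc / (m_p * cp)
Denominator = 18.3 * 1.14 = 20.8620
Temperature rise = 44171 / 20.8620 = 2117.29 K
T_ad = 108 + 2117.29 = 2225.29 deg C


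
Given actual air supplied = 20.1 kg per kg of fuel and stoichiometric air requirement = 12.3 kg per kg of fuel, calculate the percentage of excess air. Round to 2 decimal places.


Excess air = actual - stoichiometric = 20.1 - 12.3 = 7.80 kg/kg fuel
Excess air % = (excess / stoich) * 100 = (7.80 / 12.3) * 100 = 63.41%


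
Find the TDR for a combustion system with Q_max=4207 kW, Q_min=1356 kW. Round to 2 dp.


TDR = Q_max / Q_min
TDR = 4207 / 1356 = 3.10


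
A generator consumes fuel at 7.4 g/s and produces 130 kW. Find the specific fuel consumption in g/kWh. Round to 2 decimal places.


SFC = (mf / BP) * 3600
Rate = 7.4 / 130 = 0.056923 g/(s*kW)
SFC = 0.056923 * 3600 = 204.92 g/kWh


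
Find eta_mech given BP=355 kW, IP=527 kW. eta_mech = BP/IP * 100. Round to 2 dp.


eta_mech = (BP / IP) * 100
Ratio = 355 / 527 = 0.6736
eta_mech = 0.6736 * 100 = 67.36%


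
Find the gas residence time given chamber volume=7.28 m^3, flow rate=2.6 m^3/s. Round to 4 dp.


tau = V / Q_flow
tau = 7.28 / 2.6 = 2.8000 s


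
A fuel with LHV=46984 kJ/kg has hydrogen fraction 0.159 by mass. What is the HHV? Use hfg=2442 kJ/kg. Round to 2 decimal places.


HHV = LHV + hfg * 9 * H
Water addition = 2442 * 9 * 0.159 = 3494.502 kJ/kg
HHV = 46984 + 3494.502 = 50478.50 kJ/kg


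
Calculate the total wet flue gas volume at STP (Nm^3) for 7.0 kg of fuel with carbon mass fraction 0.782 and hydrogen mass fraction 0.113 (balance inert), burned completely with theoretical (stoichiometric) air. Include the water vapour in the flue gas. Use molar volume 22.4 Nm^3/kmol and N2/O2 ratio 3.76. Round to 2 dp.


Per kg fuel: CO2 = (C/12 kmol)*22.4 = (0.782/12)*22.4 = 1.45973 Nm^3
Per kg fuel: H2O = (H/2 kmol)*22.4 = (0.113/2)*22.4 = 1.26560 Nm^3
O2 needed per kg fuel = C/12 + H/4 = 0.782/12 + 0.113/4 = 0.09341667 kmol
Per kg fuel: N2 = O2*3.76*22.4 = 0.09341667*3.76*22.4 = 7.86793 Nm^3
Total per kg = 1.45973 + 1.26560 + 7.86793 = 10.59326 Nm^3
Total = 10.59326 * 7.0 = 74.15 Nm^3


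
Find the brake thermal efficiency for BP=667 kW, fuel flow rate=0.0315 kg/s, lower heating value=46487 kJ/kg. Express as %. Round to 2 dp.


eta_BTE = (BP / (mf * LHV)) * 100
Denominator = 0.0315 * 46487 = 1464.3405 kW
eta_BTE = (667 / 1464.3405) * 100 = 45.55%


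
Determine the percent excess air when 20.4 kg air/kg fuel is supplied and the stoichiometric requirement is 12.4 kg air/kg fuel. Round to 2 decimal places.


Excess air = actual - stoichiometric = 20.4 - 12.4 = 8.00 kg/kg fuel
Excess air % = (excess / stoich) * 100 = (8.00 / 12.4) * 100 = 64.52%


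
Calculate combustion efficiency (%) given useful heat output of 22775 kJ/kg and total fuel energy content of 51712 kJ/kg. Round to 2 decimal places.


Efficiency = (Q_useful / Q_fuel) * 100
Efficiency = (22775 / 51712) * 100
Efficiency = 0.4404 * 100 = 44.04%


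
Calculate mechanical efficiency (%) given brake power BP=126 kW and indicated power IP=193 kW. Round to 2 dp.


eta_mech = (BP / IP) * 100
Ratio = 126 / 193 = 0.6528
eta_mech = 0.6528 * 100 = 65.28%


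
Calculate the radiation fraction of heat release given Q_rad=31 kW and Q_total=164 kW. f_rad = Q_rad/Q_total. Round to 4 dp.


f_rad = Q_rad / Q_total
f_rad = 31 / 164 = 0.1890


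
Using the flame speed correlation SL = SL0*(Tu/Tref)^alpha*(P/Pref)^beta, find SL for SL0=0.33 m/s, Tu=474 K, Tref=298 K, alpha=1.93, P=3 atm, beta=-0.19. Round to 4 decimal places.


SL = SL0 * (Tu/Tref)^alpha * (P/Pref)^beta
T ratio = 474/298 = 1.59060403
(T ratio)^alpha = 1.59060403^1.93 = 2.449147
(P/Pref)^beta = 3^(-0.19) = 0.811609
SL = 0.33 * 2.449147 * 0.811609 = 0.6560 m/s


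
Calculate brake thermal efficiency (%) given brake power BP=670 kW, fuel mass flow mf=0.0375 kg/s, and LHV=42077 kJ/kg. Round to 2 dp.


eta_BTE = (BP / (mf * LHV)) * 100
Denominator = 0.0375 * 42077 = 1577.8875 kW
eta_BTE = (670 / 1577.8875) * 100 = 42.46%


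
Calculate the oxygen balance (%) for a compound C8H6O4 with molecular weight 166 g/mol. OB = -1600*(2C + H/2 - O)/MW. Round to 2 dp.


OB = -1600 * (2C + H/2 - O) / MW
Inner = 2*8 + 6/2 - 4 = 15.00
OB = -1600 * 15.00 / 166 = -144.58%


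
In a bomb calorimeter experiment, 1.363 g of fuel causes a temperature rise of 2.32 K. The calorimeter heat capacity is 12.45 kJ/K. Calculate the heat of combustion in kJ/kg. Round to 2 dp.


Hc = C_cal * delta_T / m_fuel
Q_released = 12.45 * 2.32 = 28.8840 kJ
m_fuel = 1.363 g = 1.363/1000 kg = 0.001363 kg
Hc = 28.8840 / 0.001363 = 21191.49 kJ/kg


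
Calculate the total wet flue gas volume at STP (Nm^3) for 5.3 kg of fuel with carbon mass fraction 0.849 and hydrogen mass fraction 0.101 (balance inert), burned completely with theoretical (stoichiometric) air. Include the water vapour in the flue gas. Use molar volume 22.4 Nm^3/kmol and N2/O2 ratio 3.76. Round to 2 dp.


Per kg fuel: CO2 = (C/12 kmol)*22.4 = (0.849/12)*22.4 = 1.58480 Nm^3
Per kg fuel: H2O = (H/2 kmol)*22.4 = (0.101/2)*22.4 = 1.13120 Nm^3
O2 needed per kg fuel = C/12 + H/4 = 0.849/12 + 0.101/4 = 0.09600000 kmol
Per kg fuel: N2 = O2*3.76*22.4 = 0.09600000*3.76*22.4 = 8.08550 Nm^3
Total per kg = 1.58480 + 1.13120 + 8.08550 = 10.80150 Nm^3
Total = 10.80150 * 5.3 = 57.25 Nm^3


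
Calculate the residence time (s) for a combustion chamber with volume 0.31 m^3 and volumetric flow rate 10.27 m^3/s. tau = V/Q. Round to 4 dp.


tau = V / Q_flow
tau = 0.31 / 10.27 = 0.0302 s


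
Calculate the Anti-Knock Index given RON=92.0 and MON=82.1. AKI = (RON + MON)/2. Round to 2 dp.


AKI = (RON + MON) / 2
AKI = (92.0 + 82.1) / 2
AKI = 174.1 / 2 = 87.05


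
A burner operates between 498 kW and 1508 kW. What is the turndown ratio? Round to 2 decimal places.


TDR = Q_max / Q_min
TDR = 1508 / 498 = 3.03


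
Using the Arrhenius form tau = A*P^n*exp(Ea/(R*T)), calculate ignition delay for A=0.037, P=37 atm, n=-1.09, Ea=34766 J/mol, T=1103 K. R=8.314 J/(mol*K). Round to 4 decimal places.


tau = A * P^n * exp(Ea/(R*T))
P^n = 37^(-1.09) = 0.01952811
Ea/(R*T) = 34766/(8.314*1103) = 3.791135
exp(Ea/(R*T)) = 44.306638
tau = 0.037 * 0.01952811 * 44.306638 = 0.0320 ms


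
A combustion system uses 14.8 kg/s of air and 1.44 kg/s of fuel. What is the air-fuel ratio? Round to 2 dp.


AFR = m_air / m_fuel
AFR = 14.8 / 1.44 = 10.28


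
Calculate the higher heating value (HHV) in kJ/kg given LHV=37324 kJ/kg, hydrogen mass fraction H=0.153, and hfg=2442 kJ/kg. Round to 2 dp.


HHV = LHV + hfg * 9 * H
Water addition = 2442 * 9 * 0.153 = 3362.634 kJ/kg
HHV = 37324 + 3362.634 = 40686.63 kJ/kg


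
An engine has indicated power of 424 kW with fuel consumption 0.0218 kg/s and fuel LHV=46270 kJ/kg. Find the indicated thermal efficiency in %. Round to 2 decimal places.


eta_ith = (IP / (mf * LHV)) * 100
Denominator = 0.0218 * 46270 = 1008.6860 kW
eta_ith = (424 / 1008.6860) * 100 = 42.03%


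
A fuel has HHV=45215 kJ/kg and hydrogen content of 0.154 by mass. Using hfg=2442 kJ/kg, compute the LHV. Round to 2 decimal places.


LHV = HHV - hfg * 9 * H
Water correction = 2442 * 9 * 0.154 = 3384.612 kJ/kg
LHV = 45215 - 3384.612 = 41830.39 kJ/kg


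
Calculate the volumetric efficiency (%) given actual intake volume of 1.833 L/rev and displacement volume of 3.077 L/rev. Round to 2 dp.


eta_v = (V_actual / V_disp) * 100
Ratio = 1.833 / 3.077 = 0.5957
eta_v = 0.5957 * 100 = 59.57%


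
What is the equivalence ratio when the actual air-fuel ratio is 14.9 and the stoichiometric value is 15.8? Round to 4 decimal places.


phi = AFR_stoich / AFR_actual
phi = 15.8 / 14.9 = 1.0604


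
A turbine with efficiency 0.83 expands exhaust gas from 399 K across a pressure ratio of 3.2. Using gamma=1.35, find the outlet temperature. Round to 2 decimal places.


T_out = T_in * (1 - eta * (1 - PR^(-(gamma-1)/gamma)))
Exponent = -(1.35-1)/1.35 = -0.25925926
PR^exp = 3.2^(-0.25925926) = 0.73966521
Factor = 1 - 0.83*(1 - 0.73966521) = 0.78392212
T_out = 399 * 0.78392212 = 312.78 K


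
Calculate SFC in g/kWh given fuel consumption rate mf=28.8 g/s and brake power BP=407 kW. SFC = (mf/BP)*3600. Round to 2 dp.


SFC = (mf / BP) * 3600
Rate = 28.8 / 407 = 0.070762 g/(s*kW)
SFC = 0.070762 * 3600 = 254.74 g/kWh


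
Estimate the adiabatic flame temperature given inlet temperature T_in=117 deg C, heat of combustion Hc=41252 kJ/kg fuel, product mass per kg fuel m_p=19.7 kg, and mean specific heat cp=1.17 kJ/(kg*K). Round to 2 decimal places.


T_ad = T_in + Hc / (m_p * cp)
Denominator = 19.7 * 1.17 = 23.0490
Temperature rise = 41252 / 23.0490 = 1789.75 K
T_ad = 117 + 1789.75 = 1906.75 deg C


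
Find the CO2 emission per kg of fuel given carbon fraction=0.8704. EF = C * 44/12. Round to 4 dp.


EF = C_frac * (M_CO2 / M_C)
EF = 0.8704 * (44/12)
EF = 0.8704 * 3.666667 = 3.1915 kg_CO2/kg_fuel


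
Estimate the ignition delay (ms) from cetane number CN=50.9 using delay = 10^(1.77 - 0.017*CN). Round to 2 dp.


delay = 10^(1.77 - 0.017*CN)
Exponent = 1.77 - 0.017*50.9 = 0.9047
delay = 10^0.9047 = 8.03 ms


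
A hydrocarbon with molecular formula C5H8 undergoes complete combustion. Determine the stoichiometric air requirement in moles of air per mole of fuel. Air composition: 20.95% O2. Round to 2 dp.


Balanced combustion: C5H8 + 7 O2 -> 5 CO2 + 4 H2O
O2 needed = C + H/4 = 5 + 8/4 = 7.00 moles
Air moles = O2 / 0.2095 = 7.00 / 0.2095 = 33.41 moles air


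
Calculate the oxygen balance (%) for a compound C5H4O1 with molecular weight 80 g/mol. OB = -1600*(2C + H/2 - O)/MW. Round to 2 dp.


OB = -1600 * (2C + H/2 - O) / MW
Inner = 2*5 + 4/2 - 1 = 11.00
OB = -1600 * 11.00 / 80 = -220.00%


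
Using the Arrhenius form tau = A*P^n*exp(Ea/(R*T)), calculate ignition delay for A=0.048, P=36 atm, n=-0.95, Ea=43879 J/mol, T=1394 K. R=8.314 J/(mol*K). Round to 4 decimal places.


tau = A * P^n * exp(Ea/(R*T))
P^n = 36^(-0.95) = 0.03322864
Ea/(R*T) = 43879/(8.314*1394) = 3.786029
exp(Ea/(R*T)) = 44.081003
tau = 0.048 * 0.03322864 * 44.081003 = 0.0703 ms


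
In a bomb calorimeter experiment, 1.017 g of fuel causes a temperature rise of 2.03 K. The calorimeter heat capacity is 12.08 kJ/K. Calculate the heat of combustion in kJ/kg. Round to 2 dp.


Hc = C_cal * delta_T / m_fuel
Q_released = 12.08 * 2.03 = 24.5224 kJ
m_fuel = 1.017 g = 1.017/1000 kg = 0.001017 kg
Hc = 24.5224 / 0.001017 = 24112.49 kJ/kg


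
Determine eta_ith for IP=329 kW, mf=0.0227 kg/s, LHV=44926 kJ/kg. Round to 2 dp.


eta_ith = (IP / (mf * LHV)) * 100
Denominator = 0.0227 * 44926 = 1019.8202 kW
eta_ith = (329 / 1019.8202) * 100 = 32.26%


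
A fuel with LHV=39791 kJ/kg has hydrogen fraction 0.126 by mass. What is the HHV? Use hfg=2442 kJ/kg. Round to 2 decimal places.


HHV = LHV + hfg * 9 * H
Water addition = 2442 * 9 * 0.126 = 2769.228 kJ/kg
HHV = 39791 + 2769.228 = 42560.23 kJ/kg


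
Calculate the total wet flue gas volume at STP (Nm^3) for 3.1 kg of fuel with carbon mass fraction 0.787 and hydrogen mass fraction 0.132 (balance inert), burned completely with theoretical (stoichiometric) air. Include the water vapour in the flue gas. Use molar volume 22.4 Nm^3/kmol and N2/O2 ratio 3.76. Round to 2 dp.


Per kg fuel: CO2 = (C/12 kmol)*22.4 = (0.787/12)*22.4 = 1.46907 Nm^3
Per kg fuel: H2O = (H/2 kmol)*22.4 = (0.132/2)*22.4 = 1.47840 Nm^3
O2 needed per kg fuel = C/12 + H/4 = 0.787/12 + 0.132/4 = 0.09858333 kmol
Per kg fuel: N2 = O2*3.76*22.4 = 0.09858333*3.76*22.4 = 8.30308 Nm^3
Total per kg = 1.46907 + 1.47840 + 8.30308 = 11.25055 Nm^3
Total = 11.25055 * 3.1 = 34.88 Nm^3


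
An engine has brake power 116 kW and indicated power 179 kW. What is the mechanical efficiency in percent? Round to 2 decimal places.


eta_mech = (BP / IP) * 100
Ratio = 116 / 179 = 0.6480
eta_mech = 0.6480 * 100 = 64.80%


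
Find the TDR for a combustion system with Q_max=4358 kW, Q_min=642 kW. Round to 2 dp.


TDR = Q_max / Q_min
TDR = 4358 / 642 = 6.79


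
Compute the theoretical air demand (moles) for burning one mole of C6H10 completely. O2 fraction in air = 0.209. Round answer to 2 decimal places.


Balanced combustion: C6H10 + 8.5 O2 -> 6 CO2 + 5 H2O
O2 needed = C + H/4 = 6 + 10/4 = 8.50 moles
Air moles = O2 / 0.209 = 8.50 / 0.209 = 40.67 moles air


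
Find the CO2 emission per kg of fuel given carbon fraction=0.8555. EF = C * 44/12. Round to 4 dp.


EF = C_frac * (M_CO2 / M_C)
EF = 0.8555 * (44/12)
EF = 0.8555 * 3.666667 = 3.1368 kg_CO2/kg_fuel


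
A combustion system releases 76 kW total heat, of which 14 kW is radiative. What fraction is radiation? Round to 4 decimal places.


f_rad = Q_rad / Q_total
f_rad = 14 / 76 = 0.1842


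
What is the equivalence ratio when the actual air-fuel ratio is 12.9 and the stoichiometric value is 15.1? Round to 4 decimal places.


phi = AFR_stoich / AFR_actual
phi = 15.1 / 12.9 = 1.1705


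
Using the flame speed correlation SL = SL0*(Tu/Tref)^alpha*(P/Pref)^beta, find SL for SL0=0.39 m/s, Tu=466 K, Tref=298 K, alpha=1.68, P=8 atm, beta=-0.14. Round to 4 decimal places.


SL = SL0 * (Tu/Tref)^alpha * (P/Pref)^beta
T ratio = 466/298 = 1.56375839
(T ratio)^alpha = 1.56375839^1.68 = 2.119361
(P/Pref)^beta = 8^(-0.14) = 0.747425
SL = 0.39 * 2.119361 * 0.747425 = 0.6178 m/s


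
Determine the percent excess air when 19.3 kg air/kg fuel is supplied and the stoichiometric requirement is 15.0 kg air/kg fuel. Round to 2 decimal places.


Excess air = actual - stoichiometric = 19.3 - 15.0 = 4.30 kg/kg fuel
Excess air % = (excess / stoich) * 100 = (4.30 / 15.0) * 100 = 28.67%


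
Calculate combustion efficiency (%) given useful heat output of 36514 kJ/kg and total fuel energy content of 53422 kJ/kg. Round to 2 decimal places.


Efficiency = (Q_useful / Q_fuel) * 100
Efficiency = (36514 / 53422) * 100
Efficiency = 0.6835 * 100 = 68.35%


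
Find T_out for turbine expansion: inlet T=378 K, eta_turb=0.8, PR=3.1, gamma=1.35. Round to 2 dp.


T_out = T_in * (1 - eta * (1 - PR^(-(gamma-1)/gamma)))
Exponent = -(1.35-1)/1.35 = -0.25925926
PR^exp = 3.1^(-0.25925926) = 0.74577862
Factor = 1 - 0.8*(1 - 0.74577862) = 0.79662290
T_out = 378 * 0.79662290 = 301.12 K


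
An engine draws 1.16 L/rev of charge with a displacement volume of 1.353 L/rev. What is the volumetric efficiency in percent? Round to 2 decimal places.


eta_v = (V_actual / V_disp) * 100
Ratio = 1.16 / 1.353 = 0.8574
eta_v = 0.8574 * 100 = 85.74%


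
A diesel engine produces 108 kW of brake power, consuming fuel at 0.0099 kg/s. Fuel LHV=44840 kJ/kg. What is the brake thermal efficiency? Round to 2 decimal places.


eta_BTE = (BP / (mf * LHV)) * 100
Denominator = 0.0099 * 44840 = 443.9160 kW
eta_BTE = (108 / 443.9160) * 100 = 24.33%


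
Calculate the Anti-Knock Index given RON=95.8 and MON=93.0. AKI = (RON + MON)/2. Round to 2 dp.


AKI = (RON + MON) / 2
AKI = (95.8 + 93.0) / 2
AKI = 188.8 / 2 = 94.40


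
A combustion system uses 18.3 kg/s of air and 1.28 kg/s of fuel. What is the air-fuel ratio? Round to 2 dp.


AFR = m_air / m_fuel
AFR = 18.3 / 1.28 = 14.30


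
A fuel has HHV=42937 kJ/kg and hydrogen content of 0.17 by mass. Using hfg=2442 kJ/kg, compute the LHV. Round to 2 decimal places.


LHV = HHV - hfg * 9 * H
Water correction = 2442 * 9 * 0.17 = 3736.260 kJ/kg
LHV = 42937 - 3736.260 = 39200.74 kJ/kg
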